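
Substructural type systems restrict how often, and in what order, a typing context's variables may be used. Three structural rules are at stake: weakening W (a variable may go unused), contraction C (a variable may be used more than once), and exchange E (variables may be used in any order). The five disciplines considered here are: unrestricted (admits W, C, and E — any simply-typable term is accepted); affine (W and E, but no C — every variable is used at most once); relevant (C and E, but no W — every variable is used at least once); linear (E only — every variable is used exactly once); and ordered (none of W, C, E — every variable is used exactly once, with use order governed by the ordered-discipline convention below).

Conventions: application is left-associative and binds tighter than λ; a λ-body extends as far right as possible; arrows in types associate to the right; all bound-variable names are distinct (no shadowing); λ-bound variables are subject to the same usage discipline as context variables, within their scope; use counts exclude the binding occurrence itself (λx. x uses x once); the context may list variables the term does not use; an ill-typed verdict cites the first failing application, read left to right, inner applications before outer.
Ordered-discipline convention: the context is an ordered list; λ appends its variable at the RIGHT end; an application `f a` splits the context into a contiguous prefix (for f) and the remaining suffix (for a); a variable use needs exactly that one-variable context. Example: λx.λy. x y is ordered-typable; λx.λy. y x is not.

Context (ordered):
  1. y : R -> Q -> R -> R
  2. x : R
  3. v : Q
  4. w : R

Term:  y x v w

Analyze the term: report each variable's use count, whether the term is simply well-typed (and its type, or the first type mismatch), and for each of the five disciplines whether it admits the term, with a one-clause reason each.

counts: y: 1×; x: 1×; v: 1×; w: 1×
order of uses: y, x, v, w
typing: ✓ — R
ordered: ✓, y, x, v, w: once each, no exchange needed
linear: ✓, exactly-once usage across y, x, v, w
affine: ✓, no duplicate uses among y, x, v, w
relevant: ✓, none of y, x, v, w goes unused
unrestricted: ✓, typability at R is all that's needed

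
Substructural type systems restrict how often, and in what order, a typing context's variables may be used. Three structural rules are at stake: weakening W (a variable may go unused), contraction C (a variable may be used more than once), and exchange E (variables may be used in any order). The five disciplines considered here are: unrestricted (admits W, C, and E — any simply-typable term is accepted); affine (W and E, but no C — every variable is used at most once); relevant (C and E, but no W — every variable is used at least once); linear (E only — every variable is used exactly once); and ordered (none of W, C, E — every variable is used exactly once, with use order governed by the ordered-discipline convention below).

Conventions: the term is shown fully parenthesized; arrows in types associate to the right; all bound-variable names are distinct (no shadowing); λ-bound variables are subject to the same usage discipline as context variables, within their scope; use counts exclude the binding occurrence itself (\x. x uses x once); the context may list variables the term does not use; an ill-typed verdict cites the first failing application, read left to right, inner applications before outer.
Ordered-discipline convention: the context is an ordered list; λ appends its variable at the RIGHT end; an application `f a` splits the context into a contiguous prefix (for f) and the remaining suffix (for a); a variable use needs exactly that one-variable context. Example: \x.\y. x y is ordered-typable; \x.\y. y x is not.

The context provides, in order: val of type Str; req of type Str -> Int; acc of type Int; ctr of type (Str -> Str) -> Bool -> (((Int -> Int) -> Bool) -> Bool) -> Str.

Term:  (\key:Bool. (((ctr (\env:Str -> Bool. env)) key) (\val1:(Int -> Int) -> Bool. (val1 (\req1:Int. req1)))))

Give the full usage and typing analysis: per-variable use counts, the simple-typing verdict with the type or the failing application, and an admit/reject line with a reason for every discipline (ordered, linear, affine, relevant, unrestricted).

counts: val ×0, req ×0, acc ×0, ctr ×1, key (bound) ×1, env (bound) ×1, val1 (bound) ×1, req1 (bound) ×1
uses in reading order: ctr, env, key, val1, req1
typing: ill-typed: a function awaiting Str -> Str gets (Str -> Bool) -> Str -> Bool
ordered ✗ (fails simple typing)
linear ✗ (a type mismatch blocks all five)
affine ✗ (the type mismatch rejects it)
relevant ✗ (not simply typable)
unrestricted ✗ (fails simple typing)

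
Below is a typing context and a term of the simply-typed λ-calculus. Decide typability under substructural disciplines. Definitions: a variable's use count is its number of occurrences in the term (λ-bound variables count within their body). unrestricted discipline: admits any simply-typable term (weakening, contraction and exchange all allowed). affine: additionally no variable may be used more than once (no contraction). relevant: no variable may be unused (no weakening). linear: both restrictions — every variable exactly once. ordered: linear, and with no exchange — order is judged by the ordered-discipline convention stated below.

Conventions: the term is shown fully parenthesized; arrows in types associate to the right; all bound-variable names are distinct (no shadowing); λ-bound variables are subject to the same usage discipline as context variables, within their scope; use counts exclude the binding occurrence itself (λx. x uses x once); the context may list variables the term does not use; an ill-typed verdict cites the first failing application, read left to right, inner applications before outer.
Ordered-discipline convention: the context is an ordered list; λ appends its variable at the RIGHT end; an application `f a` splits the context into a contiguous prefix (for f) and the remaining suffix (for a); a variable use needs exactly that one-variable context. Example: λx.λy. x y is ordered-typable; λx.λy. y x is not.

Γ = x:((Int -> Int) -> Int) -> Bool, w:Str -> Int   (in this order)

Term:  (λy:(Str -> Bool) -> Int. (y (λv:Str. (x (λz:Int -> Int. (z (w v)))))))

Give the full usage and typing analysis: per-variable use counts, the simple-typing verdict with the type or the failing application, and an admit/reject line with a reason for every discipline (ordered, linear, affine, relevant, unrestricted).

use counts: x: 1×, w: 1×, y [bound]: 1×, v [bound]: 1×, z [bound]: 1×
uses in reading order: y, x, z, w, v
typing: well-typed at ((Str -> Bool) -> Int) -> Int
ordered: ✗, use order y, x, z, w, v needs exchange
linear: ✓, exactly-once usage across x, w, y, v, z
affine: ✓, x, w, y, v, z: no repeats, contraction unneeded
relevant: ✓, at least one use each (x, w, y, v, z)
unrestricted: ✓, simply typable at ((Str -> Bool) -> Int) -> Int; W, C, E all held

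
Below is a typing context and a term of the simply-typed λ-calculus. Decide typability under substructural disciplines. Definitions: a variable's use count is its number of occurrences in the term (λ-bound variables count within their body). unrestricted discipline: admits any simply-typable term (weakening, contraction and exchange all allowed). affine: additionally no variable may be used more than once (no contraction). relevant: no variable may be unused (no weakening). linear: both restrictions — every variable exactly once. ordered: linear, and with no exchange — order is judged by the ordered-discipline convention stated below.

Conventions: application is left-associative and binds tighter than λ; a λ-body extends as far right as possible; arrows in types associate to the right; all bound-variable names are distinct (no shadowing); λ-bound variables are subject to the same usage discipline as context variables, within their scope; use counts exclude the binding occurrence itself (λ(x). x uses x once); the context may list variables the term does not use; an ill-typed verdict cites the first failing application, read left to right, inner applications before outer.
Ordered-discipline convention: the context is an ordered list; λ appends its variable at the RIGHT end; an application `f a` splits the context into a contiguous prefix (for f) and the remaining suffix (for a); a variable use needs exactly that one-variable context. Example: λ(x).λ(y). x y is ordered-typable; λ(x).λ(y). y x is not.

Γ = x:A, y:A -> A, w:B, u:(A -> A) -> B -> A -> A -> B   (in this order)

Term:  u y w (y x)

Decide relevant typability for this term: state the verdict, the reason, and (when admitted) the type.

yes — x, y, w, u: all used, weakening unneeded; term : A -> B
counts: x ×1, y ×2, w ×1, u ×1
order of uses: u, y, w, y, x
typing: the term checks, with type A -> B
summary: ordered ✗; linear ✗; affine ✗; relevant ✓; unrestricted ✓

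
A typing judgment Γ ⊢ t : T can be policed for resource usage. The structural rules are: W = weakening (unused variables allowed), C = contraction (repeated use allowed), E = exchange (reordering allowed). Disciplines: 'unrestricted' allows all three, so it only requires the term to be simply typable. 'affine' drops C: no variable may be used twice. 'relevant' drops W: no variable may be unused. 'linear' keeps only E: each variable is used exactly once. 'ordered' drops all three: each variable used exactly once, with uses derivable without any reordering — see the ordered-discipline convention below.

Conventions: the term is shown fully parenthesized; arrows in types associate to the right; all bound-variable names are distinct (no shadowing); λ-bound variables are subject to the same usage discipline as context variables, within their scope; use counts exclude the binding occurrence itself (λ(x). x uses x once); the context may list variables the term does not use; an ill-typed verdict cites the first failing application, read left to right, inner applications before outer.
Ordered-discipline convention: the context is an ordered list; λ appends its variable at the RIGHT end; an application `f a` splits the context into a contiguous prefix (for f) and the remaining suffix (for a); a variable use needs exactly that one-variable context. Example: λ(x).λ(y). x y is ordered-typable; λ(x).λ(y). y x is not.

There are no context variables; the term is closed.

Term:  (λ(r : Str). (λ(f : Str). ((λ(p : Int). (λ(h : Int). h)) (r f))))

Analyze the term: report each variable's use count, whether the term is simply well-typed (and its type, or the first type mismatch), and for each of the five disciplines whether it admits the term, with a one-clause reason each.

counts: r (bound): 1, f (bound): 1, p (bound): 0, h (bound): 1
use order (left to right): h, r, f
typing: ill-typed: applying a non-function (Str)
ordered: ✗, fails simple typing
linear: ✗, a type mismatch blocks all five
affine: ✗, the type mismatch rejects it
relevant: ✗, not simply typable
unrestricted: ✗, fails simple typing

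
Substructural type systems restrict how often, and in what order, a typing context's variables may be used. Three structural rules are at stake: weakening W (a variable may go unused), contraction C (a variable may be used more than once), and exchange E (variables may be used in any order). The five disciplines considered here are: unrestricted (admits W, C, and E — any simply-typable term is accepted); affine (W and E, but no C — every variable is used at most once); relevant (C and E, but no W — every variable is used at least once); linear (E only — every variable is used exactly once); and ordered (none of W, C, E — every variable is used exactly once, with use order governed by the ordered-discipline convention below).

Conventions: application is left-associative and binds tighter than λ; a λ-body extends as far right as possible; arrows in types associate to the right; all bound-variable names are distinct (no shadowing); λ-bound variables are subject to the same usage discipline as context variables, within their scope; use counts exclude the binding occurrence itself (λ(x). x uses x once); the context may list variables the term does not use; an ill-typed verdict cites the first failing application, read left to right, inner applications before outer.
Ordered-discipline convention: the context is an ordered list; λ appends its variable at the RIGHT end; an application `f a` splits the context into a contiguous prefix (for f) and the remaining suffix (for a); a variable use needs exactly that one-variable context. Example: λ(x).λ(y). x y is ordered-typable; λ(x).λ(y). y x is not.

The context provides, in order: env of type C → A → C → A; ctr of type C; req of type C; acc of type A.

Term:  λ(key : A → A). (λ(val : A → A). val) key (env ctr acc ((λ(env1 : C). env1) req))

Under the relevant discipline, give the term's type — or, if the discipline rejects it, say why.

term : (A → A) → A
counts: env: 1×; ctr: 1×; req: 1×; acc: 1×; key (bound): 1×; val (bound): 1×; env1 (bound): 1×
use order (left to right): val, key, env, ctr, acc, env1, req
typing: ✓ — (A → A) → A
summary: ordered ✗ | linear ✓ | affine ✓ | relevant ✓ | unrestricted ✓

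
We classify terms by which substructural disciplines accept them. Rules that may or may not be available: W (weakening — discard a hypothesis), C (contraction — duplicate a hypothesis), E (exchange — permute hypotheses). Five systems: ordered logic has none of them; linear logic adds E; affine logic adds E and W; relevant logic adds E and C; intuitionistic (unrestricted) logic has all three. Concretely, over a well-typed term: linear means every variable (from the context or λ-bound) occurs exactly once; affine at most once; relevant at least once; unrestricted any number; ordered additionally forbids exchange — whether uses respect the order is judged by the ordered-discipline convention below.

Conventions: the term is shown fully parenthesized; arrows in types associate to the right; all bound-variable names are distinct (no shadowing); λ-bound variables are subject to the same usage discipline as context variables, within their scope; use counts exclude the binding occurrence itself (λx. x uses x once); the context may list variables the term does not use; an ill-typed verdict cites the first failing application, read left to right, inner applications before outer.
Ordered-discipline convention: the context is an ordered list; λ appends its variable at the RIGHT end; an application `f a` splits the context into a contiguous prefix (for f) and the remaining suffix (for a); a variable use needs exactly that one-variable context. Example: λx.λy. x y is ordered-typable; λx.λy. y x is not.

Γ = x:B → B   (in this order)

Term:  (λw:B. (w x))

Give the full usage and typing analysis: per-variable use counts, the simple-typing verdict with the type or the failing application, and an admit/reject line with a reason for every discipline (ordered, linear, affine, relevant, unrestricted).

usage: x: 1×; w (bound): 1×
order of uses: w, x
typing: ill-typed: non-arrow in function slot: B
ordered: ✗ — fails simple typing
linear: ✗ — a type mismatch blocks all five
affine: ✗ — the type mismatch rejects it
relevant: ✗ — not simply typable
unrestricted: ✗ — fails simple typing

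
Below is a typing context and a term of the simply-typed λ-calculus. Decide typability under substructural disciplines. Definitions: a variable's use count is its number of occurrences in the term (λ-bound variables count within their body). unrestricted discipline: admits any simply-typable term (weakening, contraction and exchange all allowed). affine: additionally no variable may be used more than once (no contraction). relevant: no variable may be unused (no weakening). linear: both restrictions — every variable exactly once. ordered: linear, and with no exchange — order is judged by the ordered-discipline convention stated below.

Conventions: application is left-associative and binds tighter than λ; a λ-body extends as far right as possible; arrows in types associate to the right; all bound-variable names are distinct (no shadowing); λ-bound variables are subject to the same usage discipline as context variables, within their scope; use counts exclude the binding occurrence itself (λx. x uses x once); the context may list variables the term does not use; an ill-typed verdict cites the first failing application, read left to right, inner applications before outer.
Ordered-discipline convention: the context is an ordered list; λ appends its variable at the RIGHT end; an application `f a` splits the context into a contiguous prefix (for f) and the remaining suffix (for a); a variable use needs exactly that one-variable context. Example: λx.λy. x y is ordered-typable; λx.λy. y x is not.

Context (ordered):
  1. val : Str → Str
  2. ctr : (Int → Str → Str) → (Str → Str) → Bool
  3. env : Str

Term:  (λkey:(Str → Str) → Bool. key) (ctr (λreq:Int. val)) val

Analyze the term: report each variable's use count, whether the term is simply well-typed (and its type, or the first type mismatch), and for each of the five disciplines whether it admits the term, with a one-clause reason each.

usage: val ×2; ctr ×1; env ×0; key (bound) ×1; req (bound) ×0
order of uses: key, ctr, val, val
typing: well-typed at Bool
ordered ✗ (repeated use of val ×2; unused: env, req — weakening required)
linear ✗ (repeated use of val ×2; unused: env, req — weakening required)
affine ✗ (repeated use of val ×2)
relevant ✗ (unused: env, req — weakening required)
unrestricted ✓ (simply typable at Bool; W, C, E all held)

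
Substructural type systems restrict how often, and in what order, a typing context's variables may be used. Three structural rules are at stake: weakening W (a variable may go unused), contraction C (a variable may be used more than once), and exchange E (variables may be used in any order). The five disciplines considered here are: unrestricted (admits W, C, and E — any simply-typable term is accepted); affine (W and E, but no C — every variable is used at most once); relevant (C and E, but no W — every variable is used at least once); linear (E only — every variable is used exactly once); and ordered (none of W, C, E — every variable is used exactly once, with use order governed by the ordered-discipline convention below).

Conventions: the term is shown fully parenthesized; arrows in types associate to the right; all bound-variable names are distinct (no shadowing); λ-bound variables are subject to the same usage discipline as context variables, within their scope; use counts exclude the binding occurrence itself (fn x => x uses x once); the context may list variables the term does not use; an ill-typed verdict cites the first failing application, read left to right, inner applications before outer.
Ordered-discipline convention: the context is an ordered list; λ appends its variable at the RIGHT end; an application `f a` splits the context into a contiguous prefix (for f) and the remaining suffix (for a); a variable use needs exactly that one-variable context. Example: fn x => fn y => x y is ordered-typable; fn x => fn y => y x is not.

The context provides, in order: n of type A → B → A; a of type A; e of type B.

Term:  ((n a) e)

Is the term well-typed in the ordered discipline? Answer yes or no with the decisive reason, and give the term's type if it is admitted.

yes — n, a, e: once each, no exchange needed; term : A
counts: n=1; a=1; e=1
use order (left to right): n, a, e
typing: the term checks, with type A
per-discipline verdicts: ordered ✓ | linear ✓ | affine ✓ | relevant ✓ | unrestricted ✓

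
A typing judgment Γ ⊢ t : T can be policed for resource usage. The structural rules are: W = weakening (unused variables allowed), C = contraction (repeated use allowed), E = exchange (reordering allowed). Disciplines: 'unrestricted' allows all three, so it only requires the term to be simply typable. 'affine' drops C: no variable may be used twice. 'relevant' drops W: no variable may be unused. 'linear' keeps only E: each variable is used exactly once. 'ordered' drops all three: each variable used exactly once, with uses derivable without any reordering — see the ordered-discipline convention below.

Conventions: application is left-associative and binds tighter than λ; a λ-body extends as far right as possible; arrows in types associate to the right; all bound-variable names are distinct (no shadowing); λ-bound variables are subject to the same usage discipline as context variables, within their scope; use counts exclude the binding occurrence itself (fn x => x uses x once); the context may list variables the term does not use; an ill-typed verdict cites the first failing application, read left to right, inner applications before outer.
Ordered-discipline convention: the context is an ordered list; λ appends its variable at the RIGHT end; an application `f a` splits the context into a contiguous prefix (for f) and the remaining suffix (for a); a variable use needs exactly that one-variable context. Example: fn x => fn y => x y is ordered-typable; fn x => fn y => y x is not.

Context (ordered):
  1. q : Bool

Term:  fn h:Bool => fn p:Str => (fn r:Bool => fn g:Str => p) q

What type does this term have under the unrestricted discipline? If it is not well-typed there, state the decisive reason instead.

term : Bool → Str → Str → Str
use counts: q=1, h (bound)=0, p (bound)=1, r (bound)=0, g (bound)=0
left-to-right use order: p, q
typing: well-typed — term : Bool → Str → Str → Str
summary: ordered ✗ | linear ✗ | affine ✓ | relevant ✗ | unrestricted ✓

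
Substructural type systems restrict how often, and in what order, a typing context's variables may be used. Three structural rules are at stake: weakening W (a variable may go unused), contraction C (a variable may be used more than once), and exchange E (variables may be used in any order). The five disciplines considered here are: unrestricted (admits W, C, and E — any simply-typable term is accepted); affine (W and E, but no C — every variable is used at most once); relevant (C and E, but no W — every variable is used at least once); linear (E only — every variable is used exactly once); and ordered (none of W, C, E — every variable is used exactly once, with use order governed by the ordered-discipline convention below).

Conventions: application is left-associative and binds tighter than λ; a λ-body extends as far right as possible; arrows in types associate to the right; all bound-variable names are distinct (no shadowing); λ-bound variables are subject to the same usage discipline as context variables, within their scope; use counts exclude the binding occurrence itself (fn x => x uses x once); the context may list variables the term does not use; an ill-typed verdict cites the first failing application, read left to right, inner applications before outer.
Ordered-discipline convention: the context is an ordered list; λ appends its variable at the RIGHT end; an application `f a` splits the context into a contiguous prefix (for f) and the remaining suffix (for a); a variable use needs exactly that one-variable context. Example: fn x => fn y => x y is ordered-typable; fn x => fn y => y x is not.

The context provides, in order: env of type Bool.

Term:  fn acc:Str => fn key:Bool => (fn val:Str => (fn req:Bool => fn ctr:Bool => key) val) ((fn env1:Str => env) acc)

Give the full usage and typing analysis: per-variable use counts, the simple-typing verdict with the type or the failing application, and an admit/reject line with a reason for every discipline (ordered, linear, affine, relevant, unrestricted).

use counts: env ×1; acc (λ-bound) ×1; key (λ-bound) ×1; val (λ-bound) ×1; req (λ-bound) ×0; ctr (λ-bound) ×0; env1 (λ-bound) ×0
use order (left to right): key, val, env, acc
typing: ill-typed: a function awaiting Bool gets Str
ordered: ✗ — fails simple typing
linear: ✗ — a type mismatch blocks all five
affine: ✗ — the type mismatch rejects it
relevant: ✗ — not simply typable
unrestricted: ✗ — fails simple typing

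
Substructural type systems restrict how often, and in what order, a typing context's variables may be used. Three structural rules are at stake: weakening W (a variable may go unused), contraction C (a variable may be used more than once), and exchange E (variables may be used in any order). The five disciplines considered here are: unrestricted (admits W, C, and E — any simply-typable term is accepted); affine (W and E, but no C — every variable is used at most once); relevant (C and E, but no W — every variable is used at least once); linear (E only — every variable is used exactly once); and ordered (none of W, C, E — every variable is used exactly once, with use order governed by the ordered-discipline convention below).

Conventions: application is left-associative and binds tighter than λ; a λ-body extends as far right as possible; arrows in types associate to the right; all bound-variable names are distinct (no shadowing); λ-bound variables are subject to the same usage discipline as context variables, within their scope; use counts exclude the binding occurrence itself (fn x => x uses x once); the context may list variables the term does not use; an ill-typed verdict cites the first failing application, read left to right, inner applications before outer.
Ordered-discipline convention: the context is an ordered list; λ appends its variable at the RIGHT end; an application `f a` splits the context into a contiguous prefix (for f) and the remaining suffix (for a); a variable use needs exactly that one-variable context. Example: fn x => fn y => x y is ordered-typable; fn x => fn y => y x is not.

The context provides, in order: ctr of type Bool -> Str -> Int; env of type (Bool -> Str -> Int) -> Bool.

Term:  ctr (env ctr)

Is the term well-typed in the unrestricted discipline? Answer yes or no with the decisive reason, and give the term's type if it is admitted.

yes — simply typable at Str -> Int; W, C, E all held; term : Str -> Int
usage: ctr ×2, env ×1
order of uses: ctr, env, ctr
typing: the term checks, with type Str -> Int
summary: ordered ✗ · linear ✗ · affine ✗ · relevant ✓ · unrestricted ✓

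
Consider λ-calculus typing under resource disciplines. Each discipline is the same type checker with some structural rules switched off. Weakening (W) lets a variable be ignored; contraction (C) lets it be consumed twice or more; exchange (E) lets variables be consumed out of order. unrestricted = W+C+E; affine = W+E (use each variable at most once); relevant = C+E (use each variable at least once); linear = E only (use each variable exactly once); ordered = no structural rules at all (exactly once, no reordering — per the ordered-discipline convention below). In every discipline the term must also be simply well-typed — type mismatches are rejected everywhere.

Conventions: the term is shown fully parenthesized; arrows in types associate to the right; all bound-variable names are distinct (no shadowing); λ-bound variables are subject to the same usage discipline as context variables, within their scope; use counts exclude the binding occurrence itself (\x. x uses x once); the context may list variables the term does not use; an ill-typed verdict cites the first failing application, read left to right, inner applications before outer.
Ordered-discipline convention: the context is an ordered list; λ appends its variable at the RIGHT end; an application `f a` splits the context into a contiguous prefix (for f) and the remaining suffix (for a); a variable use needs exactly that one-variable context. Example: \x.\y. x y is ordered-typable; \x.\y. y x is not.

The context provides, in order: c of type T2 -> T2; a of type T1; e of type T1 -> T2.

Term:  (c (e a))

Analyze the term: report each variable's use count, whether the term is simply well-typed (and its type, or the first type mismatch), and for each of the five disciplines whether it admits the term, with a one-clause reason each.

counts: c: 1, a: 1, e: 1
order of uses: c, e, a
typing: the term checks, with type T2
ordered: ✗ — no contiguous prefix/suffix split fits c, e, a
linear: ✓ — each of c, a, e used exactly once
affine: ✓ — none of c, a, e used more than once
relevant: ✓ — every one of c, a, e appears
unrestricted: ✓ — simply typable at T2; W, C, E all held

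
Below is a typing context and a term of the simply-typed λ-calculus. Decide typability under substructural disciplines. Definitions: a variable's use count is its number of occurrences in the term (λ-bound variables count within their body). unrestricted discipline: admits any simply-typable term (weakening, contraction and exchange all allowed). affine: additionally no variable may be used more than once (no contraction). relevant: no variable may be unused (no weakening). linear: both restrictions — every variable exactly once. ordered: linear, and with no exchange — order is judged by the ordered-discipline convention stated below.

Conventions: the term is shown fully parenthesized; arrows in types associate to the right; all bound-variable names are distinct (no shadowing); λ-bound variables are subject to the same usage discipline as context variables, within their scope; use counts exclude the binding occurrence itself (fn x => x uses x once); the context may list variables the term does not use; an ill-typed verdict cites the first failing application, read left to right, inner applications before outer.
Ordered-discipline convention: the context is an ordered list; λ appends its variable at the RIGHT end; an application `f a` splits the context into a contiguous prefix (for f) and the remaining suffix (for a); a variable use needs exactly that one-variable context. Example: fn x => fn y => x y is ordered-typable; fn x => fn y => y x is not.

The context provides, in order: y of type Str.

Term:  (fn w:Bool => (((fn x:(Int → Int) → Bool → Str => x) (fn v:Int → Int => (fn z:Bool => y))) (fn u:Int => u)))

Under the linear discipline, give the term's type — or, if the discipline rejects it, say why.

not well-typed under linear — needs weakening: w, v, z unused
usage: y: 1×, w (λ-bound): 0×, x (λ-bound): 1×, v (λ-bound): 0×, z (λ-bound): 0×, u (λ-bound): 1×
left-to-right use order: x, y, u
typing: well-typed at Bool → Bool → Str
all disciplines: ordered ✗; linear ✗; affine ✓; relevant ✗; unrestricted ✓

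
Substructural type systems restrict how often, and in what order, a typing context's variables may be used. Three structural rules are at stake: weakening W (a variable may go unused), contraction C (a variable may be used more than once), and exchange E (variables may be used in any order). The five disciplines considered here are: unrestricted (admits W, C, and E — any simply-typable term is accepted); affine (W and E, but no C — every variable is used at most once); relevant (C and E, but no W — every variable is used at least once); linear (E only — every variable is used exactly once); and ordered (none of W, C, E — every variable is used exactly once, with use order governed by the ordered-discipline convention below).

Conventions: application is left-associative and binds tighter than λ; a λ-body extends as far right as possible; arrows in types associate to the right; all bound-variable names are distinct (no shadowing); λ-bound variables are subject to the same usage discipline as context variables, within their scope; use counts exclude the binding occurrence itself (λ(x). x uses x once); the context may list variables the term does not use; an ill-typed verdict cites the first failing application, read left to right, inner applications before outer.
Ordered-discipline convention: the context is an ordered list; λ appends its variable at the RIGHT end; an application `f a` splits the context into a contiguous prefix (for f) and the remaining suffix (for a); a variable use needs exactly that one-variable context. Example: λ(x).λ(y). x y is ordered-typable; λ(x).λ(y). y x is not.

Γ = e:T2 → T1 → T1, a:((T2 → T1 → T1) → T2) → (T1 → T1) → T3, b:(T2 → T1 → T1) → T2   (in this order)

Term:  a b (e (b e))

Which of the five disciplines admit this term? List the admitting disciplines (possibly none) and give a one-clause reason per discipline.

admitting disciplines: relevant, unrestricted
use counts: e ×2; a ×1; b ×2
left-to-right use order: a, b, e, b, e
typing: well-typed at T3
ordered ✗ (repeated use of e ×2, b ×2)
linear ✗ (repeated use of e ×2, b ×2)
affine ✗ (repeated use of e ×2, b ×2)
relevant ✓ (e, a, b: all used, weakening unneeded)
unrestricted ✓ (simply typable at T3; W, C, E all held)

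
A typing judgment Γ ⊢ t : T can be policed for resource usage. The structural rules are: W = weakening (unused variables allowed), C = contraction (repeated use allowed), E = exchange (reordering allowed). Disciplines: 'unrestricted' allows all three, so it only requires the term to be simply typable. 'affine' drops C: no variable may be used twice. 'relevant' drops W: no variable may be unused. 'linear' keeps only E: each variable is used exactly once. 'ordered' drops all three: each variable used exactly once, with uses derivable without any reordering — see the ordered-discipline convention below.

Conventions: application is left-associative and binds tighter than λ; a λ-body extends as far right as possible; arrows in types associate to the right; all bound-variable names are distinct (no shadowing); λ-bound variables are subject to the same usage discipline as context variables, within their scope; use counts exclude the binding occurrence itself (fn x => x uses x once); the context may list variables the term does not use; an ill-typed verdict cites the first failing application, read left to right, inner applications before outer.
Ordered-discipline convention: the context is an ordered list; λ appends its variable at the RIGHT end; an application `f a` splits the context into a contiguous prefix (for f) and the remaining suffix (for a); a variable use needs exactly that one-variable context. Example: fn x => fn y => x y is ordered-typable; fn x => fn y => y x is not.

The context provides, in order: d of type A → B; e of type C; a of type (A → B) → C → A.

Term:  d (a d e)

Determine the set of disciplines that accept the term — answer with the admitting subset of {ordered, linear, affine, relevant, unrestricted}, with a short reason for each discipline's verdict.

admitted by: relevant, unrestricted
counts: d: 2; e: 1; a: 1
use order (left to right): d, a, d, e
typing: well-typed — term : B
ordered: ✗ — uses contraction: d ×2
linear: ✗ — uses contraction: d ×2
affine: ✗ — uses contraction: d ×2
relevant: ✓ — none of d, e, a goes unused
unrestricted: ✓ — simply typable at B; W, C, E all held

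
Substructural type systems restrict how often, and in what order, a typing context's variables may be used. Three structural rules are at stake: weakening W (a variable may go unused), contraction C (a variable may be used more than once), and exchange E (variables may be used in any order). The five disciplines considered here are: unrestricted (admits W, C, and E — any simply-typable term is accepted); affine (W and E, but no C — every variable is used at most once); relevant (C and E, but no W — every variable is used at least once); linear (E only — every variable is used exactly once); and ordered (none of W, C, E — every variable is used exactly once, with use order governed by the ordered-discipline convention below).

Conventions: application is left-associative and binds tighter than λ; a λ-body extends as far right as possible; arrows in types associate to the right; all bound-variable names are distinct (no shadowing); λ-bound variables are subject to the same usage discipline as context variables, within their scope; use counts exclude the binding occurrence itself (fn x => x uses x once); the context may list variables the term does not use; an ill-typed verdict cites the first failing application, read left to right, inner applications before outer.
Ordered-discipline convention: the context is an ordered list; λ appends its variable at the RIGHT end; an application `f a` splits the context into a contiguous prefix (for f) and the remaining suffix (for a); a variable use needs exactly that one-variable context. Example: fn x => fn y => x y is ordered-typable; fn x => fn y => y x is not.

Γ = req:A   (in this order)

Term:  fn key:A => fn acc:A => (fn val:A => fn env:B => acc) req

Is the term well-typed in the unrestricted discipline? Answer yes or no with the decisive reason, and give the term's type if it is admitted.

yes — type-checks (A -> A -> B -> A) and nothing is barred; term : A -> A -> B -> A
variable uses: req=1, key (bound)=0, acc (bound)=1, val (bound)=0, env (bound)=0
order of uses: acc, req
typing: the term checks, with type A -> A -> B -> A
per-discipline verdicts: ordered ✗ · linear ✗ · affine ✓ · relevant ✗ · unrestricted ✓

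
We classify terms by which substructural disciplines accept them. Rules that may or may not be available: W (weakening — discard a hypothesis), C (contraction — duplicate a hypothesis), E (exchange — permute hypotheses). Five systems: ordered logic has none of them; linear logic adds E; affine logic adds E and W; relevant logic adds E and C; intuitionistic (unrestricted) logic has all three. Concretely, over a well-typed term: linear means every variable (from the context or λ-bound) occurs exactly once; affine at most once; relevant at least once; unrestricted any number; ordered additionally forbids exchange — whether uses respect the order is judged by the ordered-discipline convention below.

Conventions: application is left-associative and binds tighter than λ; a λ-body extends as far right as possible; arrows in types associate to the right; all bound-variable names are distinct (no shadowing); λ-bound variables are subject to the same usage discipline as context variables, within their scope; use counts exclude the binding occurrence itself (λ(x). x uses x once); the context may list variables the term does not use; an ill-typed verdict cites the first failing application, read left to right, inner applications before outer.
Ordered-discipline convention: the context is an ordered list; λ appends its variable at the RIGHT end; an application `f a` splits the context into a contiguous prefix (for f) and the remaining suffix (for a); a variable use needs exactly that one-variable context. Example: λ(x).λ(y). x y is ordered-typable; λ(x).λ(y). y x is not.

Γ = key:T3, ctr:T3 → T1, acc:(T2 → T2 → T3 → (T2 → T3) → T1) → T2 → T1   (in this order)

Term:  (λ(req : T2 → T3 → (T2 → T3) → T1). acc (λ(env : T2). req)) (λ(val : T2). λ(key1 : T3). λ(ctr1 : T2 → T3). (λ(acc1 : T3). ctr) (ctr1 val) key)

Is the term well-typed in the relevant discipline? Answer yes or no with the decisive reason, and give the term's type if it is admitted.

no — env, key1, acc1 never used (weakening)
usage: key ×1; ctr ×1; acc ×1; req (bound) ×1; env (bound) ×0; val (bound) ×1; key1 (bound) ×0; ctr1 (bound) ×1; acc1 (bound) ×0
use order (left to right): acc, req, ctr, ctr1, val, key
typing: well-typed — term : T2 → T1
summary: ordered ✗; linear ✗; affine ✓; relevant ✗; unrestricted ✓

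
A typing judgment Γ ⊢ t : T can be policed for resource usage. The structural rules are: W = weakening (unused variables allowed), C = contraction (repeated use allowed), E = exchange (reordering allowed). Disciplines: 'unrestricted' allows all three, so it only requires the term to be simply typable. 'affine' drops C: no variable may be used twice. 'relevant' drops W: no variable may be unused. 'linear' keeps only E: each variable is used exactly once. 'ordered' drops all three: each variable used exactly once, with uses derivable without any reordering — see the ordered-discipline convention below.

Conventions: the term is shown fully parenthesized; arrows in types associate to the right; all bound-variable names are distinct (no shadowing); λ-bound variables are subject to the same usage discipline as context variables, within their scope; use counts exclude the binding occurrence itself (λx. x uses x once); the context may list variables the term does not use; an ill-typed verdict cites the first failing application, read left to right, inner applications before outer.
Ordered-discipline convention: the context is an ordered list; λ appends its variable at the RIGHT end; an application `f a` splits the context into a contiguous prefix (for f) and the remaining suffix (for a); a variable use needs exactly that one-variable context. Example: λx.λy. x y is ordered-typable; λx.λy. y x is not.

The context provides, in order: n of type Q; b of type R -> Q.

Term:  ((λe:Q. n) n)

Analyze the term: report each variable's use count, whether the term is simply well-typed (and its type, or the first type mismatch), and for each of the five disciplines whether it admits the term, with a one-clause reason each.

variable uses: n ×2, b ×0, e (λ-bound) ×0
uses in reading order: n, n
typing: ✓ — Q
ordered: ✗ — n ×2 used more than once (contraction); needs weakening: b, e unused
linear: ✗ — n ×2 used more than once (contraction); needs weakening: b, e unused
affine: ✗ — n ×2 used more than once (contraction)
relevant: ✗ — needs weakening: b, e unused
unrestricted: ✓ — well-typed at Q; no restrictions here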